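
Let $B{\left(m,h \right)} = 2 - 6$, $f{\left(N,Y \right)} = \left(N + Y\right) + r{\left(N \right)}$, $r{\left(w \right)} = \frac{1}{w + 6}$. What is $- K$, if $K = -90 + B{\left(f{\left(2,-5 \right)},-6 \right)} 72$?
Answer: $378$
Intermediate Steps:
$r{\left(w \right)} = \frac{1}{6 + w}$
$f{\left(N,Y \right)} = N + Y + \frac{1}{6 + N}$ ($f{\left(N,Y \right)} = \left(N + Y\right) + \frac{1}{6 + N} = N + Y + \frac{1}{6 + N}$)
$B{\left(m,h \right)} = -4$ ($B{\left(m,h \right)} = 2 - 6 = -4$)
$K = -378$ ($K = -90 - 288 = -378$)
$- K = \left(-1\right) \left(-378\right) = 378$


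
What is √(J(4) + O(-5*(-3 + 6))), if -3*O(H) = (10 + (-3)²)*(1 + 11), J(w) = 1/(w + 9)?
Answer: I*√12831/13 ≈ 8.7134*I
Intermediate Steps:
J(w) = 1/(9 + w)
O(H) = -76 (O(H) = -(10 + (-3)²)*(1 + 11)/3 = -(10 + 9)*12/3 = -19*12/3 = -⅓*228 = -76)
√(J(4) + O(-5*(-3 + 6))) = √(1/(9 + 4) - 76) = √(1/13 - 76) = √(-987/13) = I*√12831/13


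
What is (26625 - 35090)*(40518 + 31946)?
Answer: -613407760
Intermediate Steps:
(26625 - 35090)*(40518 + 31946) = -8465*72464 = -613407760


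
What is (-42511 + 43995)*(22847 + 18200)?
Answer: 60913748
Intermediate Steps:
(-42511 + 43995)*(22847 + 18200) = 1484*41047 = 60913748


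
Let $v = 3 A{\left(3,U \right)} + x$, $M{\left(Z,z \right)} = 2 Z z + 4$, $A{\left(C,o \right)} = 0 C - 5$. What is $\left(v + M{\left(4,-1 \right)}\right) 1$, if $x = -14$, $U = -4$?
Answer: $-33$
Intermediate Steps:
$A{\left(C,o \right)} = -5$ ($A{\left(C,o \right)} = 0 - 5 = -5$)
$M{\left(Z,z \right)} = 4 + 2 Z z$ ($M{\left(Z,z \right)} = 2 Z z + 4 = 4 + 2 Z z$)
$v = -29$ ($v = 3 \left(-5\right) - 14 = -15 - 14 = -29$)
$\left(v + M{\left(4,-1 \right)}\right) 1 = \left(-29 + \left(4 + 2 \cdot 4 \left(-1\right)\right)\right) 1 = \left(-29 + \left(4 - 8\right)\right) 1 = \left(-29 - 4\right) 1 = \left(-33\right) 1 = -33$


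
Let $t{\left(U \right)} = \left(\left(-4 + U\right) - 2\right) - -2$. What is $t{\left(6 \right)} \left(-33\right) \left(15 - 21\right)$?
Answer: $396$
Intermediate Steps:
$t{\left(U \right)} = -4 + U$ ($t{\left(U \right)} = \left(-6 + U\right) + 2 = -4 + U$)
$t{\left(6 \right)} \left(-33\right) \left(15 - 21\right) = \left(-4 + 6\right) \left(-33\right) \left(15 - 21\right) = 2 \left(-33\right) \left(-6\right) = \left(-66\right) \left(-6\right) = 396$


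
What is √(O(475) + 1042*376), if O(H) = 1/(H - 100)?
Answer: √2203830015/75 ≈ 625.93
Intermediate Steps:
O(H) = 1/(-100 + H)
√(O(475) + 1042*376) = √(1/(-100 + 475) + 1042*376) = √(1/375 + 391792) = √(146922001/375) = √2203830015/75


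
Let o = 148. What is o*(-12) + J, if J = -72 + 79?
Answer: -1769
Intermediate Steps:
J = 7
o*(-12) + J = 148*(-12) + 7 = -1776 + 7 = -1769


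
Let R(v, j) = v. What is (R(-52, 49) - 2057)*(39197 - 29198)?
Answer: -21087891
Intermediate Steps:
(R(-52, 49) - 2057)*(39197 - 29198) = (-52 - 2057)*(39197 - 29198) = -2109*9999 = -21087891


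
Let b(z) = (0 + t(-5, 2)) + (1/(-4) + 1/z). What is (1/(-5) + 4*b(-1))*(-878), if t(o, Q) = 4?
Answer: -47412/5 ≈ -9482.4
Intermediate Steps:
b(z) = 15/4 + 1/z (b(z) = (0 + 4) + (1/(-4) + 1/z) = 4 + (1*(-1/4) + 1/z) = 4 + (-1/4 + 1/z) = 15/4 + 1/z)
(1/(-5) + 4*b(-1))*(-878) = (1/(-5) + 4*(15/4 + 1/(-1)))*(-878) = (-1/5 + 4*(15/4 - 1))*(-878) = (-1/5 + 4*(11/4))*(-878) = (-1/5 + 11)*(-878) = (54/5)*(-878) = -47412/5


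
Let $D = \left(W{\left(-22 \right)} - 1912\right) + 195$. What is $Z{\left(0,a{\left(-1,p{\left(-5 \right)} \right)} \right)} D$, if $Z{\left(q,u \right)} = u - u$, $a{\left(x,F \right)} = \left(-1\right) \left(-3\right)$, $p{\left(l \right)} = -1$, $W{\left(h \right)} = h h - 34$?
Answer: $0$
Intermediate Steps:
$W{\left(h \right)} = -34 + h^{2}$ ($W{\left(h \right)} = h^{2} - 34 = -34 + h^{2}$)
$a{\left(x,F \right)} = 3$
$Z{\left(q,u \right)} = 0$
$D = -1267$ ($D = \left(\left(-34 + \left(-22\right)^{2}\right) - 1912\right) + 195 = \left(\left(-34 + 484\right) - 1912\right) + 195 = \left(450 - 1912\right) + 195 = -1462 + 195 = -1267$)
$Z{\left(0,a{\left(-1,p{\left(-5 \right)} \right)} \right)} D = 0 \left(-1267\right) = 0$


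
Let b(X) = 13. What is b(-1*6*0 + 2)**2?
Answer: 169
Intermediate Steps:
b(-1*6*0 + 2)**2 = 13**2 = 169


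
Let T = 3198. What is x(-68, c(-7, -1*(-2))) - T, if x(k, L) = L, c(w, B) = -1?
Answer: -3199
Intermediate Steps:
x(-68, c(-7, -1*(-2))) - T = -1 - 1*3198 = -1 - 3198 = -3199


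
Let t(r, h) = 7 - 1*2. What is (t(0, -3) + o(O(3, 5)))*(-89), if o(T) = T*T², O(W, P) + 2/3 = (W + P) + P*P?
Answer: -81239912/27 ≈ -3.0089e+6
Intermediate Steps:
t(r, h) = 5 (t(r, h) = 7 - 2 = 5)
O(W, P) = -⅔ + P + W + P² (O(W, P) = -⅔ + ((W + P) + P*P) = -⅔ + ((P + W) + P²) = -⅔ + (P + W + P²) = -⅔ + P + W + P²)
o(T) = T³
(t(0, -3) + o(O(3, 5)))*(-89) = (5 + (-⅔ + 5 + 3 + 5²)³)*(-89) = (5 + (-⅔ + 5 + 3 + 25)³)*(-89) = (5 + (97/3)³)*(-89) = (5 + 912673/27)*(-89) = (912808/27)*(-89) = -81239912/27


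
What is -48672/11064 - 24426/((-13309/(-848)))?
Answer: -9575797980/6135449 ≈ -1560.7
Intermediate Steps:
-48672/11064 - 24426/((-13309/(-848))) = -48672*1/11064 - 24426/((-13309*(-1/848))) = -2028/461 - 24426/13309/848 = -2028/461 - 24426*848/13309 = -2028/461 - 20713248/13309 = -9575797980/6135449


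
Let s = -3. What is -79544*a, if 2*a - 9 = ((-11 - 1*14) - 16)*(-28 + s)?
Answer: -50908160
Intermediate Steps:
a = 640 (a = 9/2 + (((-11 - 1*14) - 16)*(-28 - 3))/2 = 9/2 + (((-11 - 14) - 16)*(-31))/2 = 9/2 + ((-25 - 16)*(-31))/2 = 9/2 + (-41*(-31))/2 = 9/2 + (½)*1271 = 9/2 + 1271/2 = 640)
-79544*a = -79544*640 = -50908160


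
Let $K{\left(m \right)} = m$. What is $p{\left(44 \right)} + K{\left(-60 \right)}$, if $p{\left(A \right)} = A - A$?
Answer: $-60$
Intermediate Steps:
$p{\left(A \right)} = 0$
$p{\left(44 \right)} + K{\left(-60 \right)} = 0 - 60 = -60$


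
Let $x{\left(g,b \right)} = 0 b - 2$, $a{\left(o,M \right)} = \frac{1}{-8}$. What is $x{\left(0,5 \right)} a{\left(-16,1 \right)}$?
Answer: $\frac{1}{4} \approx 0.25$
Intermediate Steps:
$a{\left(o,M \right)} = - \frac{1}{8}$
$x{\left(g,b \right)} = -2$ ($x{\left(g,b \right)} = 0 - 2 = -2$)
$x{\left(0,5 \right)} a{\left(-16,1 \right)} = \left(-2\right) \left(- \frac{1}{8}\right) = \frac{1}{4}$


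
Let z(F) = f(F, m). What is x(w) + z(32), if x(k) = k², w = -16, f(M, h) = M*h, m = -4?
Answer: 128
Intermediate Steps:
z(F) = -4*F (z(F) = F*(-4) = -4*F)
x(w) + z(32) = (-16)² - 4*32 = 256 - 128 = 128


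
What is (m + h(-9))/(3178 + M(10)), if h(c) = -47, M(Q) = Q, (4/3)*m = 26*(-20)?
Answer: -437/3188 ≈ -0.13708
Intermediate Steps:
m = -390 (m = 3*(26*(-20))/4 = (3/4)*(-520) = -390)
(m + h(-9))/(3178 + M(10)) = (-390 - 47)/(3178 + 10) = -437/3188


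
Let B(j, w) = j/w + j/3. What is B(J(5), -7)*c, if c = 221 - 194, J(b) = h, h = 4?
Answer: 144/7 ≈ 20.571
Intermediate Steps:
J(b) = 4
B(j, w) = j/3 + j/w (B(j, w) = j/w + j*(⅓) = j/w + j/3 = j/3 + j/w)
c = 27
B(J(5), -7)*c = ((⅓)*4 + 4/(-7))*27 = (4/3 + 4*(-⅐))*27 = (4/3 - 4/7)*27 = (16/21)*27 = 144/7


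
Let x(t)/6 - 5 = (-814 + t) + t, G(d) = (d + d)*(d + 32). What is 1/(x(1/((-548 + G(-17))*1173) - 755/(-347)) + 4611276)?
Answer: 71773133/330619212820772 ≈ 2.1709e-7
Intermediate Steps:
G(d) = 2*d*(32 + d) (G(d) = (2*d)*(32 + d) = 2*d*(32 + d))
x(t) = -4854 + 12*t (x(t) = 30 + 6*((-814 + t) + t) = 30 + 6*(-814 + 2*t) = 30 + (-4884 + 12*t) = -4854 + 12*t)
1/(x(1/((-548 + G(-17))*1173) - 755/(-347)) + 4611276) = 1/((-4854 + 12*(1/(-548 + 2*(-17)*(32 - 17)*1173) - 755/(-347))) + 4611276) = 1/((-4854 + 12*((1/1173)/(-548 + 2*(-17)*15) - 755*(-1/347))) + 4611276) = 1/((-4854 + 12*((1/1173)/(-548 - 510) + 755/347)) + 4611276) = 1/((-4854 + 12*((1/1173)/(-1058) + 755/347)) + 4611276) = 1/((-4854 + 12*(-1/1058*1/1173 + 755/347)) + 4611276) = 1/((-4854 + 12*(-1/1241034 + 755/347)) + 4611276) = 1/((-4854 + 12*(936980323/430638798)) + 4611276) = 1/((-4854 + 1873960646/71773133) + 4611276) = 1/(-346512826936/71773133 + 4611276) = 1/(330619212820772/71773133) = 71773133/330619212820772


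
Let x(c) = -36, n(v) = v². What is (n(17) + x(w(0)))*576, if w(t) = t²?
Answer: 145728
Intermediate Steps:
(n(17) + x(w(0)))*576 = (17² - 36)*576 = (289 - 36)*576 = 253*576 = 145728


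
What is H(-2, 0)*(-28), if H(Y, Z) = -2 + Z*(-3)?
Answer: 56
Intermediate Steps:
H(Y, Z) = -2 - 3*Z
H(-2, 0)*(-28) = (-2 - 3*0)*(-28) = (-2 + 0)*(-28) = -2*(-28) = 56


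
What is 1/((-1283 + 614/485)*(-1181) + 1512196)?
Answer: 485/1467573081 ≈ 3.3048e-7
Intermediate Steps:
1/((-1283 + 614/485)*(-1181) + 1512196) = 1/(-621641/485*(-1181) + 1512196) = 1/(734158021/485 + 1512196) = 1/(1467573081/485) = 485/1467573081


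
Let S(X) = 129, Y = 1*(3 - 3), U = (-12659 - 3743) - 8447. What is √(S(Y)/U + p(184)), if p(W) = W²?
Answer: 7*√47403981735/8283 ≈ 184.00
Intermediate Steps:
U = -24849 (U = -16402 - 8447 = -24849)
Y = 0 (Y = 1*0 = 0)
√(S(Y)/U + p(184)) = √(129/(-24849) + 184²) = √(129*(-1/24849) + 33856) = √(-43/8283 + 33856) = √(280429205/8283) = 7*√47403981735/8283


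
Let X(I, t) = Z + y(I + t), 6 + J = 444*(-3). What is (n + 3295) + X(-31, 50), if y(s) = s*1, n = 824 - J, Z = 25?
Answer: 5501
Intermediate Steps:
J = -1338 (J = -6 + 444*(-3) = -6 - 1332 = -1338)
n = 2162 (n = 824 - 1*(-1338) = 824 + 1338 = 2162)
y(s) = s
X(I, t) = 25 + I + t (X(I, t) = 25 + (I + t) = 25 + I + t)
(n + 3295) + X(-31, 50) = (2162 + 3295) + (25 - 31 + 50) = 5457 + 44 = 5501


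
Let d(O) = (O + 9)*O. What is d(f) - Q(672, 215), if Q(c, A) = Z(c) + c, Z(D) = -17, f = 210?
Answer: 45335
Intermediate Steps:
Q(c, A) = -17 + c
d(O) = O*(9 + O) (d(O) = (9 + O)*O = O*(9 + O))
d(f) - Q(672, 215) = 210*(9 + 210) - (-17 + 672) = 210*219 - 1*655 = 45990 - 655 = 45335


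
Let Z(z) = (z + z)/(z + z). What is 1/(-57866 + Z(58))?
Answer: -1/57865 ≈ -1.7282e-5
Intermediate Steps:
Z(z) = 1 (Z(z) = (2*z)/((2*z)) = (2*z)*(1/(2*z)) = 1)
1/(-57866 + Z(58)) = 1/(-57866 + 1) = 1/(-57865) = -1/57865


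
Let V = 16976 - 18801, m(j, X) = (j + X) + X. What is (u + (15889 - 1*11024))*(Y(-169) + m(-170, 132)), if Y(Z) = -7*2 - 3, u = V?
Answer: 234080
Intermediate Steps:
m(j, X) = j + 2*X (m(j, X) = (X + j) + X = j + 2*X)
V = -1825
u = -1825
Y(Z) = -17 (Y(Z) = -14 - 3 = -17)
(u + (15889 - 1*11024))*(Y(-169) + m(-170, 132)) = (-1825 + (15889 - 1*11024))*(-17 + (-170 + 2*132)) = (-1825 + (15889 - 11024))*(-17 + (-170 + 264)) = (-1825 + 4865)*(-17 + 94) = 3040*77 = 234080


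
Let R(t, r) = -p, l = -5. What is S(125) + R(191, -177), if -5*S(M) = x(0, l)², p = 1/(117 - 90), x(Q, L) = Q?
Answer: -1/27 ≈ -0.037037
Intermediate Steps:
p = 1/27 ≈ 0.037037
S(M) = 0 (S(M) = -⅕*0² = -⅕*0 = 0)
R(t, r) = -1/27 (R(t, r) = -1*1/27 = -1/27)
S(125) + R(191, -177) = 0 - 1/27 = -1/27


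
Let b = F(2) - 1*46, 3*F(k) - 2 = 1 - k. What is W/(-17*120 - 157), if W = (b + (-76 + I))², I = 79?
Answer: -16384/19773 ≈ -0.82860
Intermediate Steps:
F(k) = 1 - k/3 (F(k) = ⅔ + (1 - k)/3 = ⅔ + (⅓ - k/3) = 1 - k/3)
b = -137/3 (b = (1 - ⅓*2) - 1*46 = (1 - ⅔) - 46 = ⅓ - 46 = -137/3 ≈ -45.667)
W = 16384/9 (W = (-137/3 + (-76 + 79))² = (-137/3 + 3)² = (-128/3)² = 16384/9 ≈ 1820.4)
W/(-17*120 - 157) = 16384/(9*(-17*120 - 157)) = 16384/(9*(-2040 - 157)) = (16384/9)/(-2197) = (16384/9)*(-1/2197) = -16384/19773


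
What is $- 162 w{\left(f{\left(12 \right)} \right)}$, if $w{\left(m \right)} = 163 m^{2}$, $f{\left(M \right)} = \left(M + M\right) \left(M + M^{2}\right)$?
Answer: $-370147055616$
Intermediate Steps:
$f{\left(M \right)} = 2 M \left(M + M^{2}\right)$
$- 162 w{\left(f{\left(12 \right)} \right)} = - 162 \cdot 163 \left(2 \cdot 12^{2} \left(1 + 12\right)\right)^{2} = - 162 \cdot 163 \left(2 \cdot 144 \cdot 13\right)^{2} = - 162 \cdot 163 \cdot 3744^{2} = - 162 \cdot 163 \cdot 14017536 = \left(-162\right) 2284858368 = -370147055616$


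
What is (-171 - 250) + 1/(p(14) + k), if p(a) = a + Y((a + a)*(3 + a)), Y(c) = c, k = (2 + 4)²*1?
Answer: -221445/526 ≈ -421.00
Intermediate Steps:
k = 36 (k = 6²*1 = 36*1 = 36)
p(a) = a + 2*a*(3 + a) (p(a) = a + (a + a)*(3 + a) = a + (2*a)*(3 + a) = a + 2*a*(3 + a))
(-171 - 250) + 1/(p(14) + k) = (-171 - 250) + 1/(14*(7 + 2*14) + 36) = -421 + 1/(14*(7 + 28) + 36) = -421 + 1/(14*35 + 36) = -421 + 1/(490 + 36) = -421 + 1/526 = -221445/526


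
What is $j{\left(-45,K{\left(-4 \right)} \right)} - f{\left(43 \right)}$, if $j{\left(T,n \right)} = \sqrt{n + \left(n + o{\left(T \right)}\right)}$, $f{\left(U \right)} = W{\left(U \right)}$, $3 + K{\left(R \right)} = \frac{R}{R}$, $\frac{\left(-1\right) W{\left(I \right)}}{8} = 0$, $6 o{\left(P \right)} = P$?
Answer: $\frac{i \sqrt{46}}{2} \approx 3.3912 i$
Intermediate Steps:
$o{\left(P \right)} = \frac{P}{6}$
$W{\left(I \right)} = 0$ ($W{\left(I \right)} = \left(-8\right) 0 = 0$)
$K{\left(R \right)} = -2$ ($K{\left(R \right)} = -3 + \frac{R}{R} = -3 + 1 = -2$)
$f{\left(U \right)} = 0$
$j{\left(T,n \right)} = \sqrt{2 n + \frac{T}{6}}$ ($j{\left(T,n \right)} = \sqrt{n + \left(n + \frac{T}{6}\right)} = \sqrt{2 n + \frac{T}{6}}$)
$j{\left(-45,K{\left(-4 \right)} \right)} - f{\left(43 \right)} = \frac{\sqrt{6 \left(-45\right) + 72 \left(-2\right)}}{6} - 0 = \frac{\sqrt{-270 - 144}}{6} + 0 = \frac{\sqrt{-414}}{6} + 0 = \frac{3 i \sqrt{46}}{6} + 0 = \frac{i \sqrt{46}}{2} + 0 = \frac{i \sqrt{46}}{2}$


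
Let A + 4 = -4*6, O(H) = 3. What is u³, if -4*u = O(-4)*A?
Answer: 9261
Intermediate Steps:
A = -28 (A = -4 - 4*6 = -4 - 24 = -28)
u = 21 (u = -3*(-28)/4 = -¼*(-84) = 21)
u³ = 21³ = 9261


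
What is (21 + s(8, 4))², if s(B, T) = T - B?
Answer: 289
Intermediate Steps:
(21 + s(8, 4))² = (21 + (4 - 1*8))² = (21 + (4 - 8))² = (21 - 4)² = 17² = 289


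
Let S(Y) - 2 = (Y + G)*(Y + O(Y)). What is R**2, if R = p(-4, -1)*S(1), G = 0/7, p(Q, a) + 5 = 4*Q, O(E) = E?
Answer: 7056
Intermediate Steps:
p(Q, a) = -5 + 4*Q
G = 0 (G = 0*(1/7) = 0)
S(Y) = 2 + 2*Y**2 (S(Y) = 2 + (Y + 0)*(Y + Y) = 2 + Y*(2*Y) = 2 + 2*Y**2)
R = -84 (R = (-5 + 4*(-4))*(2 + 2*1**2) = (-5 - 16)*(2 + 2*1) = -21*(2 + 2) = -21*4 = -84)
R**2 = (-84)**2 = 7056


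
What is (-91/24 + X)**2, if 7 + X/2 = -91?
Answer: 22992025/576 ≈ 39917.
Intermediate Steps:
X = -196 (X = -14 + 2*(-91) = -14 - 182 = -196)
(-91/24 + X)**2 = (-91/24 - 196)**2 = (-4795/24)**2 = 22992025/576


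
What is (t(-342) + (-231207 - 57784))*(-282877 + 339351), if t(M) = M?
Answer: -16339791842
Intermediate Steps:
(t(-342) + (-231207 - 57784))*(-282877 + 339351) = (-342 + (-231207 - 57784))*(-282877 + 339351) = (-342 - 288991)*56474 = -289333*56474 = -16339791842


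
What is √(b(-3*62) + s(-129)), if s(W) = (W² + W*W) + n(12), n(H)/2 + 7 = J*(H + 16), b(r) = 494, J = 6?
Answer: √34098 ≈ 184.66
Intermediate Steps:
n(H) = 178 + 12*H (n(H) = -14 + 2*(6*(H + 16)) = -14 + 2*(6*(16 + H)) = -14 + 2*(96 + 6*H) = -14 + (192 + 12*H) = 178 + 12*H)
s(W) = 322 + 2*W² (s(W) = (W² + W*W) + (178 + 12*12) = (W² + W²) + (178 + 144) = 2*W² + 322 = 322 + 2*W²)
√(b(-3*62) + s(-129)) = √(494 + (322 + 2*(-129)²)) = √(494 + (322 + 2*16641)) = √(494 + (322 + 33282)) = √(494 + 33604) = √34098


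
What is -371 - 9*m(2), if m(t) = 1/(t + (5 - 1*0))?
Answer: -2606/7 ≈ -372.29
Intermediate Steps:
m(t) = 1/(5 + t) (m(t) = 1/(t + (5 + 0)) = 1/(t + 5) = 1/(5 + t))
-371 - 9*m(2) = -371 - 9/(5 + 2) = -371 - 9/7 = -2606/7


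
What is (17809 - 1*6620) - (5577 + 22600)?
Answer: -16988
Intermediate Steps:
(17809 - 1*6620) - (5577 + 22600) = (17809 - 6620) - 1*28177 = 11189 - 28177 = -16988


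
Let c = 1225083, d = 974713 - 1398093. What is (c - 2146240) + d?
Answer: -1344537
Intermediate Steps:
d = -423380
(c - 2146240) + d = (1225083 - 2146240) - 423380 = -921157 - 423380 = -1344537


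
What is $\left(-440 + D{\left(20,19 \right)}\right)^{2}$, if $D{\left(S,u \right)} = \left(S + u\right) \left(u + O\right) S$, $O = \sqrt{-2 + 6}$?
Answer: $254083600$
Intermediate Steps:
$O = 2$ ($O = \sqrt{4} = 2$)
$D{\left(S,u \right)} = S \left(2 + u\right) \left(S + u\right)$ ($D{\left(S,u \right)} = \left(S + u\right) \left(u + 2\right) S = \left(S + u\right) \left(2 + u\right) S = \left(2 + u\right) \left(S + u\right) S = S \left(2 + u\right) \left(S + u\right)$)
$\left(-440 + D{\left(20,19 \right)}\right)^{2} = \left(-440 + 20 \left(19^{2} + 2 \cdot 20 + 2 \cdot 19 + 20 \cdot 19\right)\right)^{2} = \left(-440 + 20 \left(361 + 40 + 38 + 380\right)\right)^{2} = \left(-440 + 20 \cdot 819\right)^{2} = \left(-440 + 16380\right)^{2} = 15940^{2} = 254083600$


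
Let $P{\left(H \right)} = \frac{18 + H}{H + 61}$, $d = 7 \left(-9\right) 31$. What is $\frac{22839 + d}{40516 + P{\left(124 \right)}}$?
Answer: $\frac{643985}{1249267} \approx 0.51549$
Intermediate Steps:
$d = -1953$ ($d = \left(-63\right) 31 = -1953$)
$P{\left(H \right)} = \frac{18 + H}{61 + H}$
$\frac{22839 + d}{40516 + P{\left(124 \right)}} = \frac{22839 - 1953}{40516 + \frac{18 + 124}{61 + 124}} = \frac{20886}{40516 + \frac{1}{185} \cdot 142} = \frac{20886}{40516 + \frac{142}{185}} = \frac{20886}{\frac{7495602}{185}} = 20886 \cdot \frac{185}{7495602} = \frac{643985}{1249267}$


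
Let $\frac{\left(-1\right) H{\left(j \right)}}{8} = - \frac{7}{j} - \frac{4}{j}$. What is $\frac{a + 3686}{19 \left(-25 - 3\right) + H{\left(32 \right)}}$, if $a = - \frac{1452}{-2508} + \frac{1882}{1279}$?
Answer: $- \frac{358493252}{51445217} \approx -6.9684$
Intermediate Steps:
$H{\left(j \right)} = \frac{88}{j}$ ($H{\left(j \right)} = - 8 \left(- \frac{7}{j} - \frac{4}{j}\right) = - 8 \left(- \frac{11}{j}\right) = \frac{88}{j}$)
$a = \frac{49827}{24301}$ ($a = \left(-1452\right) \left(- \frac{1}{2508}\right) + 1882 \cdot \frac{1}{1279} = \frac{11}{19} + \frac{1882}{1279} = \frac{49827}{24301} \approx 2.0504$)
$\frac{a + 3686}{19 \left(-25 - 3\right) + H{\left(32 \right)}} = \frac{\frac{49827}{24301} + 3686}{19 \left(-25 - 3\right) + \frac{88}{32}} = \frac{89623313}{24301 \left(19 \left(-28\right) + 88 \cdot \frac{1}{32}\right)} = \frac{89623313}{24301 \left(-532 + \frac{11}{4}\right)} = \frac{89623313}{24301 \left(- \frac{2117}{4}\right)} = \frac{89623313}{24301} \left(- \frac{4}{2117}\right) = - \frac{358493252}{51445217}$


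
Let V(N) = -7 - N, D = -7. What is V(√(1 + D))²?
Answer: (7 + I*√6)² ≈ 43.0 + 34.293*I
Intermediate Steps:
V(√(1 + D))² = (-7 - √(1 - 7))² = (-7 - √(-6))² = (-7 - I*√6)²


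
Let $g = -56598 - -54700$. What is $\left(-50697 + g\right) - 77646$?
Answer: $-130241$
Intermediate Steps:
$g = -1898$ ($g = -56598 + 54700 = -1898$)
$\left(-50697 + g\right) - 77646 = \left(-50697 - 1898\right) - 77646 = -52595 - 77646 = -130241$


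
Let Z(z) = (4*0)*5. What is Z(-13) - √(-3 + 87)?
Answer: -2*√21 ≈ -9.1651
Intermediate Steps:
Z(z) = 0 (Z(z) = 0*5 = 0)
Z(-13) - √(-3 + 87) = 0 - √(-3 + 87) = 0 - √84 = 0 - 2*√21 = -2*√21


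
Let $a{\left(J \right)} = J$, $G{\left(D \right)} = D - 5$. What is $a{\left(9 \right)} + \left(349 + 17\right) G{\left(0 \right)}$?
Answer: $-1821$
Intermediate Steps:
$G{\left(D \right)} = -5 + D$ ($G{\left(D \right)} = D - 5 = -5 + D$)
$a{\left(9 \right)} + \left(349 + 17\right) G{\left(0 \right)} = 9 + \left(349 + 17\right) \left(-5 + 0\right) = 9 + 366 \left(-5\right) = 9 - 1830 = -1821$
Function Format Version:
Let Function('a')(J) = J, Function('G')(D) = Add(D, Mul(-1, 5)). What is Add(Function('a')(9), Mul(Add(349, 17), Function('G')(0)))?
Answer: -1821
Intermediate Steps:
Function('G')(D) = Add(-5, D) (Function('G')(D) = Add(D, -5) = Add(-5, D))
Add(Function('a')(9), Mul(Add(349, 17), Function('G')(0))) = Add(9, Mul(Add(349, 17), Add(-5, 0))) = Add(9, Mul(366, -5)) = Add(9, -1830) = -1821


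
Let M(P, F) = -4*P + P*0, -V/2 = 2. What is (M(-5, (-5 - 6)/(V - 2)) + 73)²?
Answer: 8649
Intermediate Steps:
V = -4 (V = -2*2 = -4)
M(P, F) = -4*P (M(P, F) = -4*P + 0 = -4*P)
(M(-5, (-5 - 6)/(V - 2)) + 73)² = (-4*(-5) + 73)² = (20 + 73)² = 93² = 8649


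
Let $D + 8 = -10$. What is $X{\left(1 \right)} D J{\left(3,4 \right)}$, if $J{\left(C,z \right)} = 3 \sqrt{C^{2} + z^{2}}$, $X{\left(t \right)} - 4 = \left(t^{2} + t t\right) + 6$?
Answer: $-3240$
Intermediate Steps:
$D = -18$ ($D = -8 - 10 = -18$)
$X{\left(t \right)} = 10 + 2 t^{2}$ ($X{\left(t \right)} = 4 + \left(\left(t^{2} + t t\right) + 6\right) = 4 + \left(\left(t^{2} + t^{2}\right) + 6\right) = 4 + \left(2 t^{2} + 6\right) = 4 + \left(6 + 2 t^{2}\right) = 10 + 2 t^{2}$)
$X{\left(1 \right)} D J{\left(3,4 \right)} = \left(10 + 2 \cdot 1^{2}\right) \left(-18\right) 3 \sqrt{3^{2} + 4^{2}} = \left(10 + 2 \cdot 1\right) \left(-18\right) 3 \sqrt{9 + 16} = \left(10 + 2\right) \left(-18\right) 3 \sqrt{25} = 12 \left(-18\right) 3 \cdot 5 = \left(-216\right) 15 = -3240$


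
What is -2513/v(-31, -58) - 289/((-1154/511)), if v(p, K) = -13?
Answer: 4819829/15002 ≈ 321.28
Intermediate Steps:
-2513/v(-31, -58) - 289/((-1154/511)) = -2513/(-13) - 289/((-1154/511)) = -2513*(-1/13) - 289/((-1154*1/511)) = 2513/13 - 289/(-1154/511) = 2513/13 - 289*(-511/1154) = 2513/13 + 147679/1154 = 4819829/15002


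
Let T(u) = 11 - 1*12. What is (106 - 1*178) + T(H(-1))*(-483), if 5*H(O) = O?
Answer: 411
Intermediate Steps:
H(O) = O/5
T(u) = -1 (T(u) = 11 - 12 = -1)
(106 - 1*178) + T(H(-1))*(-483) = (106 - 1*178) - 1*(-483) = (106 - 178) + 483 = -72 + 483 = 411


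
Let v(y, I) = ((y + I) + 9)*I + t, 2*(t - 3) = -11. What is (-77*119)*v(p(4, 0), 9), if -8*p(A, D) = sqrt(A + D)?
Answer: -5763527/4 ≈ -1.4409e+6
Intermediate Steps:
t = -5/2 (t = 3 + (1/2)*(-11) = 3 - 11/2 = -5/2 ≈ -2.5000)
p(A, D) = -sqrt(A + D)/8
v(y, I) = -5/2 + I*(9 + I + y) (v(y, I) = ((y + I) + 9)*I - 5/2 = ((I + y) + 9)*I - 5/2 = (9 + I + y)*I - 5/2 = I*(9 + I + y) - 5/2 = -5/2 + I*(9 + I + y))
(-77*119)*v(p(4, 0), 9) = (-77*119)*(-5/2 + 9**2 + 9*9 + 9*(-sqrt(4 + 0)/8)) = -9163*(-5/2 + 81 + 81 + 9*(-sqrt(4)/8)) = -9163*(-5/2 + 81 + 81 + 9*(-1/8*2)) = -9163*(-5/2 + 81 + 81 + 9*(-1/4)) = -9163*(-5/2 + 81 + 81 - 9/4) = -9163*629/4 = -5763527/4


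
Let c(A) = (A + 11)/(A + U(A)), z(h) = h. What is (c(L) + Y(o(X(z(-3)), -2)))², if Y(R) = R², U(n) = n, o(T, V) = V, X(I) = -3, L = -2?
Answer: 49/16 ≈ 3.0625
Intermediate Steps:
c(A) = (11 + A)/(2*A) (c(A) = (A + 11)/(A + A) = (11 + A)/((2*A)) = (11 + A)*(1/(2*A)) = (11 + A)/(2*A))
(c(L) + Y(o(X(z(-3)), -2)))² = ((½)*(11 - 2)/(-2) + (-2)²)² = ((½)*(-½)*9 + 4)² = (-9/4 + 4)² = (7/4)² = 49/16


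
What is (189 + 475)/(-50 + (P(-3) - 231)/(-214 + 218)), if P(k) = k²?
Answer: -1328/211 ≈ -6.2938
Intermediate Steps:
(189 + 475)/(-50 + (P(-3) - 231)/(-214 + 218)) = (189 + 475)/(-50 + ((-3)² - 231)/(-214 + 218)) = 664/(-50 + (9 - 231)/4) = 664/(-50 - 222*¼) = 664/(-50 - 111/2) = 664/(-211/2) = 664*(-2/211) = -1328/211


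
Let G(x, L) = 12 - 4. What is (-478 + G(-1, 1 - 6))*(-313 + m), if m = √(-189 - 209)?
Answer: 147110 - 470*I*√398 ≈ 1.4711e+5 - 9376.5*I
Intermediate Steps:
G(x, L) = 8
m = I*√398 (m = √(-398) = I*√398 ≈ 19.95*I)
(-478 + G(-1, 1 - 6))*(-313 + m) = (-478 + 8)*(-313 + I*√398) = -470*(-313 + I*√398) = 147110 - 470*I*√398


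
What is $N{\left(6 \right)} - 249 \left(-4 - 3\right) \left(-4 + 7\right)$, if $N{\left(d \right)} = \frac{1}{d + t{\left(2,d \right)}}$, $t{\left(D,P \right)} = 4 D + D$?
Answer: $\frac{83665}{16} \approx 5229.1$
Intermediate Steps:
$t{\left(D,P \right)} = 5 D$
$N{\left(d \right)} = \frac{1}{10 + d}$ ($N{\left(d \right)} = \frac{1}{d + 5 \cdot 2} = \frac{1}{d + 10} = \frac{1}{10 + d}$)
$N{\left(6 \right)} - 249 \left(-4 - 3\right) \left(-4 + 7\right) = \frac{1}{10 + 6} - 249 \left(-4 - 3\right) \left(-4 + 7\right) = \frac{1}{16} - 249 \left(\left(-7\right) 3\right) = \frac{1}{16} - -5229 = \frac{1}{16} + 5229 = \frac{83665}{16}$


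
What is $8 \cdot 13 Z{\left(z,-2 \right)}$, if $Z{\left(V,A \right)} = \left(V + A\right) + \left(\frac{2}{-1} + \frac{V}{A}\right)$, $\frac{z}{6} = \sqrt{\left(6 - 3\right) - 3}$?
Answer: $-416$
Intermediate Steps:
$z = 0$ ($z = 6 \sqrt{\left(6 - 3\right) - 3} = 6 \sqrt{3 - 3} = 6 \sqrt{0} = 6 \cdot 0 = 0$)
$Z{\left(V,A \right)} = -2 + A + V + \frac{V}{A}$ ($Z{\left(V,A \right)} = \left(A + V\right) + \left(2 \left(-1\right) + \frac{V}{A}\right) = \left(A + V\right) - \left(2 - \frac{V}{A}\right) = -2 + A + V + \frac{V}{A}$)
$8 \cdot 13 Z{\left(z,-2 \right)} = 8 \cdot 13 \left(-2 - 2 + 0 + \frac{0}{-2}\right) = 104 \left(-2 - 2 + 0 + 0 \left(- \frac{1}{2}\right)\right) = 104 \left(-2 - 2 + 0 + 0\right) = 104 \left(-4\right) = -416$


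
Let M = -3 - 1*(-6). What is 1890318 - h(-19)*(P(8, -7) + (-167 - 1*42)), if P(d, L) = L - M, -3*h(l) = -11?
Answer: 1891121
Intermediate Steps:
M = 3 (M = -3 + 6 = 3)
h(l) = 11/3 (h(l) = -1/3*(-11) = 11/3)
P(d, L) = -3 + L (P(d, L) = L - 1*3 = L - 3 = -3 + L)
1890318 - h(-19)*(P(8, -7) + (-167 - 1*42)) = 1890318 - 11*((-3 - 7) + (-167 - 1*42))/3 = 1890318 - 11*(-10 + (-167 - 42))/3 = 1890318 - 11*(-10 - 209)/3 = 1890318 - 11*(-219)/3 = 1890318 - 1*(-803) = 1890318 + 803 = 1891121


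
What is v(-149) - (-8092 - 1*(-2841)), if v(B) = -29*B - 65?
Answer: 9507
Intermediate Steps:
v(B) = -65 - 29*B
v(-149) - (-8092 - 1*(-2841)) = (-65 - 29*(-149)) - (-8092 - 1*(-2841)) = (-65 + 4321) - (-8092 + 2841) = 4256 - 1*(-5251) = 4256 + 5251 = 9507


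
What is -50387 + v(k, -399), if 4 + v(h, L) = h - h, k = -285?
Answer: -50391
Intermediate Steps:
v(h, L) = -4 (v(h, L) = -4 + (h - h) = -4 + 0 = -4)
-50387 + v(k, -399) = -50387 - 4 = -50391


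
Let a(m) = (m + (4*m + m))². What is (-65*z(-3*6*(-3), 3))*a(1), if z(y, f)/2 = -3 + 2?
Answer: 4680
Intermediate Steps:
a(m) = 36*m² (a(m) = (m + 5*m)² = (6*m)² = 36*m²)
z(y, f) = -2 (z(y, f) = 2*(-3 + 2) = 2*(-1) = -2)
(-65*z(-3*6*(-3), 3))*a(1) = (-65*(-2))*(36*1²) = 130*(36*1) = 130*36 = 4680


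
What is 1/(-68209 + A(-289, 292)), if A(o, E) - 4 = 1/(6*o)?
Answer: -1734/118267471 ≈ -1.4662e-5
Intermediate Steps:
A(o, E) = 4 + 1/(6*o)
1/(-68209 + A(-289, 292)) = 1/(-68209 + (4 + (1/6)/(-289))) = 1/(-68209 + (4 + (1/6)*(-1/289))) = 1/(-68209 + (4 - 1/1734)) = 1/(-68209 + 6935/1734) = 1/(-118267471/1734) = -1734/118267471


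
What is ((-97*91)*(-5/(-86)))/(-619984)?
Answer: 44135/53318624 ≈ 0.00082776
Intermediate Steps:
((-97*91)*(-5/(-86)))/(-619984) = -(-44135)*(-1)/86*(-1/619984) = -8827*5/86*(-1/619984) = -44135/86*(-1/619984) = 44135/53318624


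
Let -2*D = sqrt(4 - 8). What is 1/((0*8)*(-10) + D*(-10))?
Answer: -I/10 ≈ -0.1*I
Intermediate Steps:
D = -I (D = -sqrt(4 - 8)/2 = -I ≈ -1.0*I)
1/((0*8)*(-10) + D*(-10)) = 1/((0*8)*(-10) - I*(-10)) = 1/(0*(-10) + 10*I) = 1/(0 + 10*I) = 1/(10*I) = -I/10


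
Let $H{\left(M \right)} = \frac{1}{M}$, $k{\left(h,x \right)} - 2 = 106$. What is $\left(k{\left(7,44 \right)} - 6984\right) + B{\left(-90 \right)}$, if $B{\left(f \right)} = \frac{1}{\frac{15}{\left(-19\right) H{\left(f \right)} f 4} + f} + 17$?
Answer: $- \frac{47018521}{6855} \approx -6859.0$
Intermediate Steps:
$k{\left(h,x \right)} = 108$ ($k{\left(h,x \right)} = 2 + 106 = 108$)
$B{\left(f \right)} = 17 + \frac{1}{- \frac{15}{76} + f}$ ($B{\left(f \right)} = \frac{1}{\frac{15}{\left(-19\right) \frac{f}{f} 4} + f} + 17 = \frac{1}{\frac{15}{\left(-19\right) 1 \cdot 4} + f} + 17 = \frac{1}{\frac{15}{\left(-19\right) 4} + f} + 17 = \frac{1}{\frac{15}{-76} + f} + 17 = \frac{1}{15 \left(- \frac{1}{76}\right) + f} + 17 = \frac{1}{- \frac{15}{76} + f} + 17 = 17 + \frac{1}{- \frac{15}{76} + f}$)
$\left(k{\left(7,44 \right)} - 6984\right) + B{\left(-90 \right)} = \left(108 - 6984\right) + \frac{179 - -116280}{15 - -6840} = -6876 + \frac{179 + 116280}{15 + 6840} = -6876 + \frac{1}{6855} \cdot 116459 = -6876 + \frac{116459}{6855} = - \frac{47018521}{6855}$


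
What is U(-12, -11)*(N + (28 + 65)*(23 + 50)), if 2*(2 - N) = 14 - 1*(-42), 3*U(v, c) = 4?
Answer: 27052/3 ≈ 9017.3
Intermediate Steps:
U(v, c) = 4/3 (U(v, c) = (1/3)*4 = 4/3)
N = -26 (N = 2 - (14 - 1*(-42))/2 = 2 - (14 + 42)/2 = 2 - 1/2*56 = 2 - 28 = -26)
U(-12, -11)*(N + (28 + 65)*(23 + 50)) = 4*(-26 + (28 + 65)*(23 + 50))/3 = 4*(-26 + 93*73)/3 = 4*(-26 + 6789)/3 = (4/3)*6763 = 27052/3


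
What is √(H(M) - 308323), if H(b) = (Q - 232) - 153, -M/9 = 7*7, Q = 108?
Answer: 10*I*√3086 ≈ 555.52*I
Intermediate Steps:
M = -441 (M = -63*7 = -9*49 = -441)
H(b) = -277 (H(b) = (108 - 232) - 153 = -124 - 153 = -277)
√(H(M) - 308323) = √(-277 - 308323) = √(-308600) = 10*I*√3086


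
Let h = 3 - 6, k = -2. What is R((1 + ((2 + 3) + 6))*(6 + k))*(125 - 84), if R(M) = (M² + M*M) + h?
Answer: 188805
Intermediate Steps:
h = -3
R(M) = -3 + 2*M² (R(M) = (M² + M*M) - 3 = (M² + M²) - 3 = 2*M² - 3 = -3 + 2*M²)
R((1 + ((2 + 3) + 6))*(6 + k))*(125 - 84) = (-3 + 2*((1 + ((2 + 3) + 6))*(6 - 2))²)*(125 - 84) = (-3 + 2*((1 + (5 + 6))*4)²)*41 = (-3 + 2*((1 + 11)*4)²)*41 = (-3 + 2*(12*4)²)*41 = (-3 + 2*48²)*41 = (-3 + 2*2304)*41 = (-3 + 4608)*41 = 4605*41 = 188805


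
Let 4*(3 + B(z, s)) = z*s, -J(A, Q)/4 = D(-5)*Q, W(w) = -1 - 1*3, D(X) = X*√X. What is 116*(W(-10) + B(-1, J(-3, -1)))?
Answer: -812 + 580*I*√5 ≈ -812.0 + 1296.9*I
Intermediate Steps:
D(X) = X^(3/2)
W(w) = -4 (W(w) = -1 - 3 = -4)
J(A, Q) = 20*I*Q*√5 (J(A, Q) = -4*(-5)^(3/2)*Q = -4*(-5*I*√5)*Q = -(-20)*I*Q*√5 = 20*I*Q*√5)
B(z, s) = -3 + s*z/4 (B(z, s) = -3 + (z*s)/4 = -3 + (s*z)/4 = -3 + s*z/4)
116*(W(-10) + B(-1, J(-3, -1))) = 116*(-4 + (-3 + (¼)*(20*I*(-1)*√5)*(-1))) = 116*(-4 + (-3 + (¼)*(-20*I*√5)*(-1))) = 116*(-4 + (-3 + 5*I*√5)) = 116*(-7 + 5*I*√5) = -812 + 580*I*√5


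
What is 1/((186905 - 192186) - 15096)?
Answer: -1/20377 ≈ -4.9075e-5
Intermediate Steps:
1/((186905 - 192186) - 15096) = 1/(-5281 - 15096) = 1/(-20377) = -1/20377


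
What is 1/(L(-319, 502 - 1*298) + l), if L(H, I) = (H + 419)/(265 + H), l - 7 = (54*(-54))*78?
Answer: -27/6140957 ≈ -4.3967e-6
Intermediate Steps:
l = -227441 (l = 7 + (54*(-54))*78 = 7 - 2916*78 = 7 - 227448 = -227441)
L(H, I) = (419 + H)/(265 + H)
1/(L(-319, 502 - 1*298) + l) = 1/((419 - 319)/(265 - 319) - 227441) = 1/(100/(-54) - 227441) = 1/(-1/54*100 - 227441) = 1/(-50/27 - 227441) = 1/(-6140957/27) = -27/6140957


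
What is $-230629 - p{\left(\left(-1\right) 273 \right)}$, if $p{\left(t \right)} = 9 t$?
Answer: $-228172$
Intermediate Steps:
$-230629 - p{\left(\left(-1\right) 273 \right)} = -230629 - 9 \left(\left(-1\right) 273\right) = -230629 - 9 \left(-273\right) = -230629 - -2457 = -230629 + 2457 = -228172$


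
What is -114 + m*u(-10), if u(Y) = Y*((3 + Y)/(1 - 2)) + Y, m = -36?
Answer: 2766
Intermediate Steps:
u(Y) = Y + Y*(-3 - Y) (u(Y) = Y*((3 + Y)/(-1)) + Y = Y*((3 + Y)*(-1)) + Y = Y*(-3 - Y) + Y = Y + Y*(-3 - Y))
-114 + m*u(-10) = -114 - (-36)*(-10)*(2 - 10) = -114 - (-36)*(-10)*(-8) = -114 - 36*(-80) = -114 + 2880 = 2766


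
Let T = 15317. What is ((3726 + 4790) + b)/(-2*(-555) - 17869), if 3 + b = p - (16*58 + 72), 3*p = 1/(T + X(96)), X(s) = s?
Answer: -347393608/774919401 ≈ -0.44830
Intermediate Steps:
p = 1/46239 (p = 1/(3*(15317 + 96)) = (1/3)/15413 = (1/3)*(1/15413) = 1/46239 ≈ 2.1627e-5)
b = -46377716/46239 (b = -3 + (1/46239 - (16*58 + 72)) = -3 + (1/46239 - (928 + 72)) = -3 + (1/46239 - 1*1000) = -3 + (1/46239 - 1000) = -3 - 46238999/46239 = -46377716/46239 ≈ -1003.0)
((3726 + 4790) + b)/(-2*(-555) - 17869) = ((3726 + 4790) - 46377716/46239)/(-2*(-555) - 17869) = (8516 - 46377716/46239)/(1110 - 17869) = (347393608/46239)/(-16759) = (347393608/46239)*(-1/16759) = -347393608/774919401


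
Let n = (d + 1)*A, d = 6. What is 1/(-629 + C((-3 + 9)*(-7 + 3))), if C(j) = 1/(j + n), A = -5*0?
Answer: -24/15097 ≈ -0.0015897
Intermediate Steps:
A = 0
n = 0 (n = (6 + 1)*0 = 7*0 = 0)
C(j) = 1/j (C(j) = 1/(j + 0) = 1/j)
1/(-629 + C((-3 + 9)*(-7 + 3))) = 1/(-629 + 1/((-3 + 9)*(-7 + 3))) = 1/(-629 + 1/(6*(-4))) = 1/(-629 + 1/(-24)) = 1/(-629 - 1/24) = 1/(-15097/24) = -24/15097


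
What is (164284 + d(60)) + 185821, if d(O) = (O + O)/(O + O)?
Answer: 350106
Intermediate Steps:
d(O) = 1 (d(O) = (2*O)/((2*O)) = (2*O)*(1/(2*O)) = 1)
(164284 + d(60)) + 185821 = (164284 + 1) + 185821 = 164285 + 185821 = 350106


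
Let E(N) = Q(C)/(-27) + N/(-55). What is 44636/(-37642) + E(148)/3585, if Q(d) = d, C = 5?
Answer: -10808661731/9108893475 ≈ -1.1866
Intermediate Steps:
E(N) = -5/27 - N/55 (E(N) = 5/(-27) + N/(-55) = 5*(-1/27) + N*(-1/55) = -5/27 - N/55)
44636/(-37642) + E(148)/3585 = 44636/(-37642) + (-5/27 - 1/55*148)/3585 = 44636*(-1/37642) + (-5/27 - 148/55)*(1/3585) = -22318/18821 - 4271/1485*1/3585 = -22318/18821 - 4271/5323725 = -10808661731/9108893475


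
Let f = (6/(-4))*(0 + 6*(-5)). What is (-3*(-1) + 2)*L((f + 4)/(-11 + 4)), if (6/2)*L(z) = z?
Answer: -35/3 ≈ -11.667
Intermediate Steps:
f = 45 (f = (6*(-¼))*(0 - 30) = -3/2*(-30) = 45)
L(z) = z/3
(-3*(-1) + 2)*L((f + 4)/(-11 + 4)) = (-3*(-1) + 2)*(((45 + 4)/(-11 + 4))/3) = (3 + 2)*((49/(-7))/3) = 5*((49*(-⅐))/3) = 5*((⅓)*(-7)) = 5*(-7/3) = -35/3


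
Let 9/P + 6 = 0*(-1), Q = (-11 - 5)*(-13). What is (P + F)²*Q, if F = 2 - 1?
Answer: 52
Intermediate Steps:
F = 1
Q = 208 (Q = -16*(-13) = 208)
P = -3/2 (P = 9/(-6 + 0*(-1)) = 9/(-6 + 0) = 9/(-6) = 9*(-⅙) = -3/2 ≈ -1.5000)
(P + F)²*Q = (-3/2 + 1)²*208 = (-½)²*208 = (¼)*208 = 52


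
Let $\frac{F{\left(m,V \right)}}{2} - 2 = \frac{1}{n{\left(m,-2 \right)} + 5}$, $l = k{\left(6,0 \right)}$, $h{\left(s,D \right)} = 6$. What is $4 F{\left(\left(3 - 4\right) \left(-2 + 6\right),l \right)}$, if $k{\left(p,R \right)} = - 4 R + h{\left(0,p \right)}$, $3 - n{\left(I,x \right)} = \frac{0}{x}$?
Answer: $17$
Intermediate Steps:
$n{\left(I,x \right)} = 3$ ($n{\left(I,x \right)} = 3 - \frac{0}{x} = 3 - 0 = 3 + 0 = 3$)
$k{\left(p,R \right)} = 6 - 4 R$ ($k{\left(p,R \right)} = - 4 R + 6 = 6 - 4 R$)
$l = 6$ ($l = 6 - 0 = 6 + 0 = 6$)
$F{\left(m,V \right)} = \frac{17}{4}$ ($F{\left(m,V \right)} = 4 + \frac{2}{3 + 5} = 4 + \frac{2}{8} = 4 + 2 \cdot \frac{1}{8} = 4 + \frac{1}{4} = \frac{17}{4}$)
$4 F{\left(\left(3 - 4\right) \left(-2 + 6\right),l \right)} = 4 \cdot \frac{17}{4} = 17$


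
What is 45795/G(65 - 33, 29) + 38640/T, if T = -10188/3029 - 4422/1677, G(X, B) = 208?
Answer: -505510392735/81278704 ≈ -6219.5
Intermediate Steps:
T = -781526/130247 (T = -10188*1/3029 - 4422*1/1677 = -10188/3029 - 1474/559 = -781526/130247 ≈ -6.0003)
45795/G(65 - 33, 29) + 38640/T = 45795/208 + 38640/(-781526/130247) = 45795*(1/208) + 38640*(-130247/781526) = 45795/208 - 2516372040/390763 = -505510392735/81278704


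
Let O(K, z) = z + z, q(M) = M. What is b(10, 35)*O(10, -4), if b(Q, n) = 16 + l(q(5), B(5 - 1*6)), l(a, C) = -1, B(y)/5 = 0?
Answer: -120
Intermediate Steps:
O(K, z) = 2*z
B(y) = 0 (B(y) = 5*0 = 0)
b(Q, n) = 15 (b(Q, n) = 16 - 1 = 15)
b(10, 35)*O(10, -4) = 15*(2*(-4)) = 15*(-8) = -120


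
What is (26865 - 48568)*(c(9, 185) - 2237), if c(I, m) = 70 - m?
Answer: 51045456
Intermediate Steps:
(26865 - 48568)*(c(9, 185) - 2237) = (26865 - 48568)*((70 - 1*185) - 2237) = -21703*((70 - 185) - 2237) = -21703*(-115 - 2237) = -21703*(-2352) = 51045456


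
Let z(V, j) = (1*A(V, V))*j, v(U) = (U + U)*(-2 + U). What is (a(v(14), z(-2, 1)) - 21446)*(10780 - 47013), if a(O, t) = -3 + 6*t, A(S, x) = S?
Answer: 777596413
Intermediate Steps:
v(U) = 2*U*(-2 + U) (v(U) = (2*U)*(-2 + U) = 2*U*(-2 + U))
z(V, j) = V*j (z(V, j) = (1*V)*j = V*j)
(a(v(14), z(-2, 1)) - 21446)*(10780 - 47013) = ((-3 + 6*(-2*1)) - 21446)*(10780 - 47013) = ((-3 + 6*(-2)) - 21446)*(-36233) = ((-3 - 12) - 21446)*(-36233) = (-15 - 21446)*(-36233) = -21461*(-36233) = 777596413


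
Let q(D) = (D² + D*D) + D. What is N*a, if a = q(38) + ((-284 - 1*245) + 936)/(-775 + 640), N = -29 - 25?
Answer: -789206/5 ≈ -1.5784e+5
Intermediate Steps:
N = -54
q(D) = D + 2*D² (q(D) = (D² + D²) + D = 2*D² + D = D + 2*D²)
a = 394603/135 (a = 38*(1 + 2*38) + ((-284 - 1*245) + 936)/(-775 + 640) = 38*(1 + 76) + ((-284 - 245) + 936)/(-135) = 38*77 + (-529 + 936)*(-1/135) = 2926 + 407*(-1/135) = 2926 - 407/135 = 394603/135 ≈ 2923.0)
N*a = -54*394603/135 = -789206/5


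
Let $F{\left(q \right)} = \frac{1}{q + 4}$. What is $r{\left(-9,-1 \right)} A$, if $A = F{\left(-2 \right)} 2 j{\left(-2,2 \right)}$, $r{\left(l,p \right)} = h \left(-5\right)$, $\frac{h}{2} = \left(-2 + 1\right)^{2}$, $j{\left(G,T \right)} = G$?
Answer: $20$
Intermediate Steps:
$F{\left(q \right)} = \frac{1}{4 + q}$
$h = 2$ ($h = 2 \left(-2 + 1\right)^{2} = 2 \left(-1\right)^{2} = 2 \cdot 1 = 2$)
$r{\left(l,p \right)} = -10$ ($r{\left(l,p \right)} = 2 \left(-5\right) = -10$)
$A = -2$ ($A = \frac{1}{4 - 2} \cdot 2 \left(-2\right) = \frac{1}{2} \cdot 2 \left(-2\right) = 1 \left(-2\right) = -2$)
$r{\left(-9,-1 \right)} A = \left(-10\right) \left(-2\right) = 20$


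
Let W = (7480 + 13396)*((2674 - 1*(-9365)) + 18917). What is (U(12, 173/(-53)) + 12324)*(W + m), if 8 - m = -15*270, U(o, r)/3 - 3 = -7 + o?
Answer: 7979790214872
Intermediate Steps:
U(o, r) = -12 + 3*o (U(o, r) = 9 + 3*(-7 + o) = 9 + (-21 + 3*o) = -12 + 3*o)
W = 646237456 (W = 20876*((2674 + 9365) + 18917) = 20876*(12039 + 18917) = 20876*30956 = 646237456)
m = 4058 (m = 8 - (-15)*270 = 8 - 1*(-4050) = 8 + 4050 = 4058)
(U(12, 173/(-53)) + 12324)*(W + m) = ((-12 + 3*12) + 12324)*(646237456 + 4058) = ((-12 + 36) + 12324)*646241514 = (24 + 12324)*646241514 = 12348*646241514 = 7979790214872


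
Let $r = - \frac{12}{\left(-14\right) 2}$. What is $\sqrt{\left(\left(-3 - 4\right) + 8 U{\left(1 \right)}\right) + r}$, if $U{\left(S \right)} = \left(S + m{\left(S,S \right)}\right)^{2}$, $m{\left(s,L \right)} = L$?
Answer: $\frac{\sqrt{1246}}{7} \approx 5.0427$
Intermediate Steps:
$r = \frac{3}{7}$ ($r = - \frac{12}{-28} = \left(-12\right) \left(- \frac{1}{28}\right) = \frac{3}{7} \approx 0.42857$)
$U{\left(S \right)} = 4 S^{2}$ ($U{\left(S \right)} = \left(S + S\right)^{2} = \left(2 S\right)^{2} = 4 S^{2}$)
$\sqrt{\left(\left(-3 - 4\right) + 8 U{\left(1 \right)}\right) + r} = \sqrt{\left(\left(-3 - 4\right) + 8 \cdot 4 \cdot 1^{2}\right) + \frac{3}{7}} = \sqrt{\left(-7 + 8 \cdot 4 \cdot 1\right) + \frac{3}{7}} = \sqrt{\left(-7 + 8 \cdot 4\right) + \frac{3}{7}} = \sqrt{\left(-7 + 32\right) + \frac{3}{7}} = \sqrt{25 + \frac{3}{7}} = \sqrt{\frac{178}{7}} = \frac{\sqrt{1246}}{7}$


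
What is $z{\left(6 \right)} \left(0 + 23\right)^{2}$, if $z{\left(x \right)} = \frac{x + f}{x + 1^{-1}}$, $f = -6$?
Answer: $0$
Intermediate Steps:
$z{\left(x \right)} = \frac{-6 + x}{1 + x}$ ($z{\left(x \right)} = \frac{x - 6}{x + 1^{-1}} = \frac{-6 + x}{x + 1} = \frac{-6 + x}{1 + x}$)
$z{\left(6 \right)} \left(0 + 23\right)^{2} = \frac{-6 + 6}{1 + 6} \left(0 + 23\right)^{2} = \frac{1}{7} \cdot 0 \cdot 23^{2} = \frac{1}{7} \cdot 0 \cdot 529 = 0 \cdot 529 = 0$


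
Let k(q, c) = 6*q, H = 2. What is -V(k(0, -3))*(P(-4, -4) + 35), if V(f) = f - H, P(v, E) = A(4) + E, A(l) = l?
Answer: 70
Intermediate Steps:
P(v, E) = 4 + E
V(f) = -2 + f (V(f) = f - 1*2 = f - 2 = -2 + f)
-V(k(0, -3))*(P(-4, -4) + 35) = -(-2 + 6*0)*((4 - 4) + 35) = -(-2 + 0)*(0 + 35) = -(-2)*35 = -1*(-70) = 70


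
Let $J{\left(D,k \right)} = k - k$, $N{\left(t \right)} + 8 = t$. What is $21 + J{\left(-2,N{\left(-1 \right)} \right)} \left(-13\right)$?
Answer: $21$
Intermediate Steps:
$N{\left(t \right)} = -8 + t$
$J{\left(D,k \right)} = 0$
$21 + J{\left(-2,N{\left(-1 \right)} \right)} \left(-13\right) = 21 + 0 \left(-13\right) = 21 + 0 = 21$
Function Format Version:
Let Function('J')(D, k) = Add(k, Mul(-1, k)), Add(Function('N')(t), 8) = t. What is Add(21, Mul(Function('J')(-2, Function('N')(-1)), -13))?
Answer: 21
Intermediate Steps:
Function('N')(t) = Add(-8, t)
Function('J')(D, k) = 0
Add(21, Mul(Function('J')(-2, Function('N')(-1)), -13)) = Add(21, Mul(0, -13)) = Add(21, 0) = 21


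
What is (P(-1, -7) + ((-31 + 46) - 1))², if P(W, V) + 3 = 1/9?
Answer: 10000/81 ≈ 123.46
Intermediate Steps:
P(W, V) = -26/9 (P(W, V) = -3 + 1/9 = -3 + ⅑ = -26/9)
(P(-1, -7) + ((-31 + 46) - 1))² = (-26/9 + ((-31 + 46) - 1))² = (-26/9 + (15 - 1))² = (-26/9 + 14)² = (100/9)² = 10000/81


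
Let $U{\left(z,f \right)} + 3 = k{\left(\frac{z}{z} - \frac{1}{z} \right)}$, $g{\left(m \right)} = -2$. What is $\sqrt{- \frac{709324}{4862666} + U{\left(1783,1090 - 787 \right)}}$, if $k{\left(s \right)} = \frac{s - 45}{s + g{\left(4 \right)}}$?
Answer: $\frac{5 \sqrt{7681715879118355270}}{2168749036} \approx 6.3898$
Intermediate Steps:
$k{\left(s \right)} = \frac{-45 + s}{-2 + s}$ ($k{\left(s \right)} = \frac{s - 45}{s - 2} = \frac{-45 + s}{-2 + s}$)
$U{\left(z,f \right)} = -3 + \frac{-44 - \frac{1}{z}}{-1 - \frac{1}{z}}$ ($U{\left(z,f \right)} = -3 + \frac{-45 - \left(\frac{1}{z} - \frac{z}{z}\right)}{-2 - \left(\frac{1}{z} - \frac{z}{z}\right)} = -3 + \frac{-45 + \left(1 - \frac{1}{z}\right)}{-2 + \left(1 - \frac{1}{z}\right)} = -3 + \frac{-44 - \frac{1}{z}}{-1 - \frac{1}{z}}$)
$\sqrt{- \frac{709324}{4862666} + U{\left(1783,1090 - 787 \right)}} = \sqrt{- \frac{709324}{4862666} + \frac{-2 + 41 \cdot 1783}{1 + 1783}} = \sqrt{\left(-709324\right) \frac{1}{4862666} + \frac{-2 + 73103}{1784}} = \sqrt{- \frac{354662}{2431333} + \frac{1}{1784} \cdot 73101} = \sqrt{- \frac{354662}{2431333} + \frac{73101}{1784}} = \sqrt{\frac{177100156625}{4337498072}} = \frac{5 \sqrt{7681715879118355270}}{2168749036}$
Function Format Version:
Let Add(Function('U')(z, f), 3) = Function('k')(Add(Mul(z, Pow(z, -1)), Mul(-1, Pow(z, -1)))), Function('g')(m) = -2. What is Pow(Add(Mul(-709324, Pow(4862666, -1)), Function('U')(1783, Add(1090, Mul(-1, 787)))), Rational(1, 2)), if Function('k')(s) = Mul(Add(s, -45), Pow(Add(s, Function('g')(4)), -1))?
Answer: Mul(Rational(5, 2168749036), Pow(7681715879118355270, Rational(1, 2))) ≈ 6.3898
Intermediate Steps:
Function('k')(s) = Mul(Pow(Add(-2, s), -1), Add(-45, s)) (Function('k')(s) = Mul(Add(s, -45), Pow(Add(s, -2), -1)) = Mul(Add(-45, s), Pow(Add(-2, s), -1)) = Mul(Pow(Add(-2, s), -1), Add(-45, s)))
Function('U')(z, f) = Add(-3, Mul(Pow(Add(-1, Mul(-1, Pow(z, -1))), -1), Add(-44, Mul(-1, Pow(z, -1))))) (Function('U')(z, f) = Add(-3, Mul(Pow(Add(-2, Add(Mul(z, Pow(z, -1)), Mul(-1, Pow(z, -1)))), -1), Add(-45, Add(Mul(z, Pow(z, -1)), Mul(-1, Pow(z, -1)))))) = Add(-3, Mul(Pow(Add(-2, Add(1, Mul(-1, Pow(z, -1)))), -1), Add(-45, Add(1, Mul(-1, Pow(z, -1)))))) = Add(-3, Mul(Pow(Add(-1, Mul(-1, Pow(z, -1))), -1), Add(-44, Mul(-1, Pow(z, -1))))))
Pow(Add(Mul(-709324, Pow(4862666, -1)), Function('U')(1783, Add(1090, Mul(-1, 787)))), Rational(1, 2)) = Pow(Add(Mul(-709324, Pow(4862666, -1)), Mul(Pow(Add(1, 1783), -1), Add(-2, Mul(41, 1783)))), Rational(1, 2)) = Pow(Add(Mul(-709324, Rational(1, 4862666)), Mul(Pow(1784, -1), Add(-2, 73103))), Rational(1, 2)) = Pow(Add(Rational(-354662, 2431333), Mul(Rational(1, 1784), 73101)), Rational(1, 2)) = Pow(Add(Rational(-354662, 2431333), Rational(73101, 1784)), Rational(1, 2)) = Pow(Rational(177100156625, 4337498072), Rational(1, 2)) = Mul(Rational(5, 2168749036), Pow(7681715879118355270, Rational(1, 2)))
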